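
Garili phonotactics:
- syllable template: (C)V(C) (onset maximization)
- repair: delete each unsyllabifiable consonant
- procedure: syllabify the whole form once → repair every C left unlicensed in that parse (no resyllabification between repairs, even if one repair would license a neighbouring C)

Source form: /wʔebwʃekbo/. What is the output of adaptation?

Under (C)V(C), the unsyllabifiable consonants are /w/, /w/ (at most one coda consonant is licensed; onsets are limited to one consonant).
Deleting the stranded consonants removes /w/, /w/.

ʔebʃekbo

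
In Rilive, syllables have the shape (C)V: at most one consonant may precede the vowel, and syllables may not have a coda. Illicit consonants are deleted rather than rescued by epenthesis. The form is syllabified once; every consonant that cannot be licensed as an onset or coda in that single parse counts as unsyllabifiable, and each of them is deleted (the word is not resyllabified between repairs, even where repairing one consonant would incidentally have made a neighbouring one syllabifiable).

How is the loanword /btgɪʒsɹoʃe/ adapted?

Syllabifying with onset maximization leaves /b/, /t/, /ʒ/, /s/ stranded (no codas are permitted; onsets are limited to one consonant).
Each unlicensed consonant is deleted: /b/, /t/, /ʒ/, /s/.

gɪɹoʃe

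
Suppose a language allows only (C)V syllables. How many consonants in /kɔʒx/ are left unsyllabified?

2

The consonants /ʒ/, /x/ cannot be parsed into a legal (C)V syllable (no codas are permitted; onsets are limited to one consonant).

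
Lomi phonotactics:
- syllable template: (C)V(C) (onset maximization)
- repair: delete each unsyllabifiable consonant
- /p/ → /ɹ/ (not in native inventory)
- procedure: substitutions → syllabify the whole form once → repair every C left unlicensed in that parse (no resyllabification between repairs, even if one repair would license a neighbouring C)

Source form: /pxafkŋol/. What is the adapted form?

xafŋol

Substitution: /p/ → /ɹ/, giving /ɹxafkŋol/.
Under (C)V(C), the unsyllabifiable consonants are /ɹ/, /k/ (at most one coda consonant is licensed; onsets are limited to one consonant).
Deletion applies to /ɹ/, /k/.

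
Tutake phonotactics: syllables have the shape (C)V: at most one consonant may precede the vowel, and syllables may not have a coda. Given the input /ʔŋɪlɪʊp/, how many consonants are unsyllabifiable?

2

The consonants /ʔ/, /p/ cannot be parsed into a legal (C)V syllable (no codas are permitted; onsets are limited to one consonant).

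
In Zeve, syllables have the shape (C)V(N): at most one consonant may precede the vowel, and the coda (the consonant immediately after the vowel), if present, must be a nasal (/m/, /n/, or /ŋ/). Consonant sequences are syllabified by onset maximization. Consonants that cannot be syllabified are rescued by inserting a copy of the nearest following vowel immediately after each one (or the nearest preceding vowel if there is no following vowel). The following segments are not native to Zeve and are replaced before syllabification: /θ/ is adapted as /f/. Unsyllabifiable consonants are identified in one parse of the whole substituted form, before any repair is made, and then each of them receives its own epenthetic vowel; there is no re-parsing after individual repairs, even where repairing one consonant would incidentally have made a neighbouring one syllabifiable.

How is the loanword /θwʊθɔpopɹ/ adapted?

fʊwʊfɔpopoɹo

Substitution: /θ/ → /f/, giving /fwʊfɔpopɹ/.
Under (C)V(N), the unsyllabifiable consonants are /f/, /p/, /ɹ/ (only a nasal (/m/, /n/, or /ŋ/) is licensed in coda position; onsets are limited to one consonant).
Each unlicensed consonant becomes the onset of a new syllable: /f/ → /fʊ/, /p/ → /po/, /ɹ/ → /ɹo/.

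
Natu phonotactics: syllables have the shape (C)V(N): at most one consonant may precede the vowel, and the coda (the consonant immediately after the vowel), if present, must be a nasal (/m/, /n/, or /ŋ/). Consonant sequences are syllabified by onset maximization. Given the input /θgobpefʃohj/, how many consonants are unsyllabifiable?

5

The consonants /θ/, /b/, /f/, /h/, /j/ cannot be parsed into a legal (C)V(N) syllable (only a nasal (/m/, /n/, or /ŋ/) is licensed in coda position; onsets are limited to one consonant).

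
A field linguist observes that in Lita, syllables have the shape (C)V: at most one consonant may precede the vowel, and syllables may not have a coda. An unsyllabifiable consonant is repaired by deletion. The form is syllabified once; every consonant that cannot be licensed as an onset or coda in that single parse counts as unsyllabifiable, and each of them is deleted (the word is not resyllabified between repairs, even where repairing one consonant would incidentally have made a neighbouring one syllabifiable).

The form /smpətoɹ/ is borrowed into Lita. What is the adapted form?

pəto

Under (C)V, the unsyllabifiable consonants are /s/, /m/, /ɹ/ (no codas are permitted; onsets are limited to one consonant).
Deletion applies to /s/, /m/, /ɹ/.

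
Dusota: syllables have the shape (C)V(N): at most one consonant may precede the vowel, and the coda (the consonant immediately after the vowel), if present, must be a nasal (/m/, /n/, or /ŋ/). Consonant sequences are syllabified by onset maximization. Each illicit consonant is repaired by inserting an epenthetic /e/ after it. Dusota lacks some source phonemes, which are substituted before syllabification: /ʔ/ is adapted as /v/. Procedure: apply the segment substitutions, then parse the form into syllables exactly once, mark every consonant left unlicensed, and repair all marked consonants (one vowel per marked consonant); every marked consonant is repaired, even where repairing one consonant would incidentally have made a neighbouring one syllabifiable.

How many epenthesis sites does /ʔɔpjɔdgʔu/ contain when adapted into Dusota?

After substitution the input is /vɔpjɔdgvu/.
The unsyllabifiable consonants are /p/, /d/, /g/; each receives one epenthetic vowel.

3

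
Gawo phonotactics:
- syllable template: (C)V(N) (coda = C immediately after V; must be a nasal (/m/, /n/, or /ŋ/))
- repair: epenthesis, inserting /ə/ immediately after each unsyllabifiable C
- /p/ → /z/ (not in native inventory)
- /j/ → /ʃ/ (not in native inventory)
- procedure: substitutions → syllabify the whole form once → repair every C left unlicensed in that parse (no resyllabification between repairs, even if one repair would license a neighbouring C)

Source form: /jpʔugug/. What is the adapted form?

Substitution: /j/ → /ʃ/, /p/ → /z/, giving /ʃzʔugug/.
The consonants /ʃ/, /z/, /g/ cannot be parsed into a legal (C)V(N) syllable (only a nasal (/m/, /n/, or /ŋ/) is licensed in coda position; onsets are limited to one consonant).
Inserting the epenthetic vowel yields /ʃ/ → /ʃə/, /z/ → /zə/, /g/ → /gə/.

ʃəzəʔugugə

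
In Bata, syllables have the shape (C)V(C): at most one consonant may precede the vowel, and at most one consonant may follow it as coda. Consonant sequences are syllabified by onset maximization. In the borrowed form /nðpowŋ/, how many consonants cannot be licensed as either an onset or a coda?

3

Under (C)V(C), the unsyllabifiable consonants are /n/, /ð/, /ŋ/ (at most one coda consonant is licensed; onsets are limited to one consonant).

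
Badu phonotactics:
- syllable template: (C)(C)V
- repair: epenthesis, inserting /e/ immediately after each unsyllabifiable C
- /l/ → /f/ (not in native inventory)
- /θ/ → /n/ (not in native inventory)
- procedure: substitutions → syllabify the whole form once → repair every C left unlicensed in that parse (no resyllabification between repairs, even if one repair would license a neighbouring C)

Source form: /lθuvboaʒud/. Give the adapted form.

fnuvboaʒude

Substitution: /l/ → /f/, /θ/ → /n/, giving /fnuvboaʒud/.
Under (C)(C)V, the unsyllabifiable consonants are /d/ (no codas are permitted; onsets may contain at most 2 consonants).
Epenthesis after each stranded consonant: /d/ → /de/.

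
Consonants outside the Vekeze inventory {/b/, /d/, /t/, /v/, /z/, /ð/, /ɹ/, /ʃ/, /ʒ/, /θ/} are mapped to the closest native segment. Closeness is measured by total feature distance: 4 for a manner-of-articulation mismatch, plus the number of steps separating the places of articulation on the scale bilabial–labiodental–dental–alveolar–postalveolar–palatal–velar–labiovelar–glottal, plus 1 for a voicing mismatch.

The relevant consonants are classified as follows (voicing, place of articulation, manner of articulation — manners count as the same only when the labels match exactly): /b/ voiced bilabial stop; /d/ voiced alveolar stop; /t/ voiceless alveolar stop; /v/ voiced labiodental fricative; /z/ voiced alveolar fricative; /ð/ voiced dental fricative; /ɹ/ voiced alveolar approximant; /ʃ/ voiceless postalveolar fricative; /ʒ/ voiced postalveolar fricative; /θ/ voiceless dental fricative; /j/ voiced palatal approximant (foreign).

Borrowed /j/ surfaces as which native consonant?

ɹ

/ɹ/ is closest: same manner (approximant), place distance 2 (palatal→alveolar), same voicing; total 2. Next closest is /ʒ/ at distance 5.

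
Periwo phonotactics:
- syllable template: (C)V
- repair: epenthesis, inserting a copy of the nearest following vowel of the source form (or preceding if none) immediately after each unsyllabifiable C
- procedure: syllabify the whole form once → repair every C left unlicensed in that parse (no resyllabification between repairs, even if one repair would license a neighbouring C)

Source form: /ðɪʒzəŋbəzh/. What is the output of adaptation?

ðɪʒəzəŋəbəzəhə

The consonants /ʒ/, /ŋ/, /z/, /h/ cannot be parsed into a legal (C)V syllable (no codas are permitted; onsets are limited to one consonant).
Each unlicensed consonant becomes the onset of a new syllable: /ʒ/ → /ʒə/, /ŋ/ → /ŋə/, /z/ → /zə/, /h/ → /hə/.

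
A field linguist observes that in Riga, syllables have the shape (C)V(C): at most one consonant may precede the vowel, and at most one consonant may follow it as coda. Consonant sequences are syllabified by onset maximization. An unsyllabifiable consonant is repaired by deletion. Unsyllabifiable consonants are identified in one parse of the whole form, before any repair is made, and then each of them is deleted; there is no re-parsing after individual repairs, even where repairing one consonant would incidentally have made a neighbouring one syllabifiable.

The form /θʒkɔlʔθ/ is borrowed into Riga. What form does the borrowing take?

kɔl

Under (C)V(C), the unsyllabifiable consonants are /θ/, /ʒ/, /ʔ/, /θ/ (at most one coda consonant is licensed; onsets are limited to one consonant).
Deleting the stranded consonants removes /θ/, /ʒ/, /ʔ/, /θ/.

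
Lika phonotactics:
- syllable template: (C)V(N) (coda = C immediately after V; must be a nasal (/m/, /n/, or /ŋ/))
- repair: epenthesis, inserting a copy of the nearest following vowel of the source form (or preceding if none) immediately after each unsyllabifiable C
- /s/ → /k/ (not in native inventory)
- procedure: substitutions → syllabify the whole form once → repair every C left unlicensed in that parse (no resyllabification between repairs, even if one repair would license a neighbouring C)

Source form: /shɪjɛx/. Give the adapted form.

Substitution: /s/ → /k/, giving /khɪjɛx/.
The consonants /k/, /x/ cannot be parsed into a legal (C)V(N) syllable (only a nasal (/m/, /n/, or /ŋ/) is licensed in coda position; onsets are limited to one consonant).
Each unlicensed consonant becomes the onset of a new syllable: /k/ → /kɪ/, /x/ → /xɛ/.

kɪhɪjɛxɛ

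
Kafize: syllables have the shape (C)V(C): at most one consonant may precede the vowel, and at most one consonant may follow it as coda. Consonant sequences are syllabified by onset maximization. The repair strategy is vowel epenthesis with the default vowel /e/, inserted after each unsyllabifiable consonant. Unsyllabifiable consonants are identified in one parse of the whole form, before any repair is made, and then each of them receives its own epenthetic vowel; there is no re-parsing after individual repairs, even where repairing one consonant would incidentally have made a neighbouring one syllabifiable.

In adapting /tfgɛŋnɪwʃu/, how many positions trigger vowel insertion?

The unsyllabifiable consonants are /t/, /f/; each receives one epenthetic vowel.

2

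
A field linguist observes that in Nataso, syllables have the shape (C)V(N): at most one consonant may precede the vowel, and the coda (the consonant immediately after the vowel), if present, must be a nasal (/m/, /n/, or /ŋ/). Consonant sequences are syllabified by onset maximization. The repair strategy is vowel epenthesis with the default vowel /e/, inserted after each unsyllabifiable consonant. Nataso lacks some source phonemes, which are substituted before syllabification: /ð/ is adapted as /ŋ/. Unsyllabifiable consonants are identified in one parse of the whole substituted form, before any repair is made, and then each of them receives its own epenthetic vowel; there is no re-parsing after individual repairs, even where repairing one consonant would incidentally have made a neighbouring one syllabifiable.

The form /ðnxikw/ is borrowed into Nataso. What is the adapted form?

Substitution: /ð/ → /ŋ/, giving /ŋnxikw/.
Syllabifying with onset maximization leaves /ŋ/, /n/, /k/, /w/ stranded (only a nasal (/m/, /n/, or /ŋ/) is licensed in coda position; onsets are limited to one consonant).
Epenthesis after each stranded consonant: /ŋ/ → /ŋe/, /n/ → /ne/, /k/ → /ke/, /w/ → /we/.

ŋenexikewe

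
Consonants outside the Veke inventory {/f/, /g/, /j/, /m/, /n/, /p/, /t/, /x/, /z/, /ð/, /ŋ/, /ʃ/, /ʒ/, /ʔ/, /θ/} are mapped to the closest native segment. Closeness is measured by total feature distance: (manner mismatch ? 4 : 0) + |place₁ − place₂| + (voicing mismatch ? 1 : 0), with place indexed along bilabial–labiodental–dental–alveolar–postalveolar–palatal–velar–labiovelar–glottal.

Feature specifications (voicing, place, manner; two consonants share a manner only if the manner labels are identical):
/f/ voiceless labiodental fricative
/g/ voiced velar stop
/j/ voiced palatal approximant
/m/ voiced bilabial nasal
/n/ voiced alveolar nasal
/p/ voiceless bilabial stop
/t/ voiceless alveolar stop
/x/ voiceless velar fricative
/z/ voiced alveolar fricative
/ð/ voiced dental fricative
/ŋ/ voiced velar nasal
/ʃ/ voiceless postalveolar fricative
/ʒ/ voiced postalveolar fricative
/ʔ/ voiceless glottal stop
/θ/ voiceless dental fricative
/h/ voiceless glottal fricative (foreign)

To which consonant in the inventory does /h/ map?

/x/ is closest: same manner (fricative), place distance 2 (glottal→velar), same voicing; total 2. Next closest is /ʃ/ at distance 4.

x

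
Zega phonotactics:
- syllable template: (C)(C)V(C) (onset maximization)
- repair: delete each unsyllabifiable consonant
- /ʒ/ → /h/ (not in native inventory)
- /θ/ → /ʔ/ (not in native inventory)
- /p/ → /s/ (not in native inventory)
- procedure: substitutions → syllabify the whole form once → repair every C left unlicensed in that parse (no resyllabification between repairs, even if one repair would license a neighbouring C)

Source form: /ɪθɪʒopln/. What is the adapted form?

ɪʔɪhos

Substitution: /θ/ → /ʔ/, /ʒ/ → /h/, /p/ → /s/, giving /ɪʔɪhosln/.
Syllabifying with onset maximization leaves /l/, /n/ stranded (at most one coda consonant is licensed; onsets may contain at most 2 consonants).
Deletion applies to /l/, /n/.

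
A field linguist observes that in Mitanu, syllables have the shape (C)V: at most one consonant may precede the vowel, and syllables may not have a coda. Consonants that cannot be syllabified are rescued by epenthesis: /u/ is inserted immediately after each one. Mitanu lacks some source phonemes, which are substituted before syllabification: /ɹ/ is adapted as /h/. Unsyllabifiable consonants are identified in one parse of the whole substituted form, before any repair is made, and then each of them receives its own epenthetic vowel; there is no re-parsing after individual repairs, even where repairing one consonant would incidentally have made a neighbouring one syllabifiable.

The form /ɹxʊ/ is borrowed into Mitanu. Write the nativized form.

Substitution: /ɹ/ → /h/, giving /hxʊ/.
Syllabifying with onset maximization leaves /h/ stranded (no codas are permitted; onsets are limited to one consonant).
Each unlicensed consonant becomes the onset of a new syllable: /h/ → /hu/.

huxʊ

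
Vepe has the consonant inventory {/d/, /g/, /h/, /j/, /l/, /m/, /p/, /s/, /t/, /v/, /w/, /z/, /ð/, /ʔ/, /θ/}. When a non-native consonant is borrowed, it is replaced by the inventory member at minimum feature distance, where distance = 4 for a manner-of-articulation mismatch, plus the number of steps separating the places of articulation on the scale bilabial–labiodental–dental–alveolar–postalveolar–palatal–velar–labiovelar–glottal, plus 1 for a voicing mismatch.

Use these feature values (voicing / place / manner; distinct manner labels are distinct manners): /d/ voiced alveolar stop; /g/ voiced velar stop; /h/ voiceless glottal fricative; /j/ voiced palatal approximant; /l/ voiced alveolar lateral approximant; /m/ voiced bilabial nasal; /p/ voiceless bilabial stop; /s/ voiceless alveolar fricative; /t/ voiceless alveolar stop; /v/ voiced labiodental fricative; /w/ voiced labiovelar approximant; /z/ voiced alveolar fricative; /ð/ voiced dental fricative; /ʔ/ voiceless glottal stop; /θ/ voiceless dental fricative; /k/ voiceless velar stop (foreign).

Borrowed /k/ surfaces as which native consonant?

g

/g/ is closest: same manner (stop), place distance 0 (velar→velar), voicing differs (+1); total 1. Next closest is /ʔ/ at distance 2.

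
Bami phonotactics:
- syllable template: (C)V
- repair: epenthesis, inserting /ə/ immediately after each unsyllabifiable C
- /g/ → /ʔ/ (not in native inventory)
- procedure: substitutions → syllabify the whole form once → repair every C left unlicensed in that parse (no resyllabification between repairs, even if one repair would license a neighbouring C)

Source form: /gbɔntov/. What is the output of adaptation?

ʔəbɔnətovə

Substitution: /g/ → /ʔ/, giving /ʔbɔntov/.
Under (C)V, the unsyllabifiable consonants are /ʔ/, /n/, /v/ (no codas are permitted; onsets are limited to one consonant).
Inserting the epenthetic vowel yields /ʔ/ → /ʔə/, /n/ → /nə/, /v/ → /və/.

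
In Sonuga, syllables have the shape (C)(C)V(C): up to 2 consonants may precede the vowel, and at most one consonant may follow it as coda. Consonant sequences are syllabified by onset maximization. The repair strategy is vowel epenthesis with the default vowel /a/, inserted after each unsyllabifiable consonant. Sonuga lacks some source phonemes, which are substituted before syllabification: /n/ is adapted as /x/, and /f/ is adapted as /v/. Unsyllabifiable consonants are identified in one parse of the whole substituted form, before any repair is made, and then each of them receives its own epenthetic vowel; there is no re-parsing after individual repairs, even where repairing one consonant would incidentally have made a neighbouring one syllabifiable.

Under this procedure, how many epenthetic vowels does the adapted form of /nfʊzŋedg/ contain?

1

After substitution the input is /xvʊzŋedg/.
The unsyllabifiable consonants are /g/; each receives one epenthetic vowel.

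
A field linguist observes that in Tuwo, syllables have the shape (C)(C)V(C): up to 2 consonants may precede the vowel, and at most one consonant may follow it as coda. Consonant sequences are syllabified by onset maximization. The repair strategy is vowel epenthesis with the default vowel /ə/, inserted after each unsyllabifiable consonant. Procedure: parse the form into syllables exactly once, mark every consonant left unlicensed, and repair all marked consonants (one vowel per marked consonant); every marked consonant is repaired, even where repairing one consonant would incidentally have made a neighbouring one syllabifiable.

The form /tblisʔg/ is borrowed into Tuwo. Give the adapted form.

təblisʔəgə

Syllabifying with onset maximization leaves /t/, /ʔ/, /g/ stranded (at most one coda consonant is licensed; onsets may contain at most 2 consonants).
Epenthesis after each stranded consonant: /t/ → /tə/, /ʔ/ → /ʔə/, /g/ → /gə/.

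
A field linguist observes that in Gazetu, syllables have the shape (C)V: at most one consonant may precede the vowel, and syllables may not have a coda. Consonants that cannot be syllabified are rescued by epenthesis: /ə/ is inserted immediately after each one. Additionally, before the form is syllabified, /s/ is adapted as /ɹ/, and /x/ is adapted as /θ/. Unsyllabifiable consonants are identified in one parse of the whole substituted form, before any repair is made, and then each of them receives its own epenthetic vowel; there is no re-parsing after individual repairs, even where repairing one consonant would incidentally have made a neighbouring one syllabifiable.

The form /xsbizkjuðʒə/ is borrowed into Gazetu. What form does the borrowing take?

θəɹəbizəkəjuðəʒə

Substitution: /x/ → /θ/, /s/ → /ɹ/, giving /θɹbizkjuðʒə/.
Under (C)V, the unsyllabifiable consonants are /θ/, /ɹ/, /z/, /k/, /ð/ (no codas are permitted; onsets are limited to one consonant).
Each unlicensed consonant becomes the onset of a new syllable: /θ/ → /θə/, /ɹ/ → /ɹə/, /z/ → /zə/, /k/ → /kə/, /ð/ → /ðə/.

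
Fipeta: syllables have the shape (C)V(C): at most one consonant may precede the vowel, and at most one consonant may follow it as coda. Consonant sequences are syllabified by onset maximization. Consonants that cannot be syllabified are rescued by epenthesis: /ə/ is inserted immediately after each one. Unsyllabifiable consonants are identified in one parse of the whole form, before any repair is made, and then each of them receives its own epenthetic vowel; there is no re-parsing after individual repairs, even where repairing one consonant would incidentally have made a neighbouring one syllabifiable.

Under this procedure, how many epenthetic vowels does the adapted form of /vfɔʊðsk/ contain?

The unsyllabifiable consonants are /v/, /s/, /k/; each receives one epenthetic vowel.

3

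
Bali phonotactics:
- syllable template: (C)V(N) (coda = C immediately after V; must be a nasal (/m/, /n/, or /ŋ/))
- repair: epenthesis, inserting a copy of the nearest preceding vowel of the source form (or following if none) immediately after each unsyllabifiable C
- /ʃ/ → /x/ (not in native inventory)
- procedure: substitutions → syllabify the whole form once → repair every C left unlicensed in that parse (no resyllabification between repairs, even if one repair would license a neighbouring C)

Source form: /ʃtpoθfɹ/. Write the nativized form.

Substitution: /ʃ/ → /x/, giving /xtpoθfɹ/.
Syllabifying with onset maximization leaves /x/, /t/, /θ/, /f/, /ɹ/ stranded (only a nasal (/m/, /n/, or /ŋ/) is licensed in coda position; onsets are limited to one consonant).
Each unlicensed consonant becomes the onset of a new syllable: /x/ → /xo/, /t/ → /to/, /θ/ → /θo/, /f/ → /fo/, /ɹ/ → /ɹo/.

xotopoθofoɹo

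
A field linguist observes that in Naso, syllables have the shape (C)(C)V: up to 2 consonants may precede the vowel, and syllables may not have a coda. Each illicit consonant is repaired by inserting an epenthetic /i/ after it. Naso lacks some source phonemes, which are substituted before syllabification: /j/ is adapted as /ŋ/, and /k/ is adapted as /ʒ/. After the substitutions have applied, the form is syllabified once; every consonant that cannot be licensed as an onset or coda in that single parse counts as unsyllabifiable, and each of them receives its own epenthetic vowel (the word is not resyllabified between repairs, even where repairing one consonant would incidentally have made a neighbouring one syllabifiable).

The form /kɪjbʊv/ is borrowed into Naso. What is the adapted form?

ʒɪŋbʊvi

Substitution: /k/ → /ʒ/, /j/ → /ŋ/, giving /ʒɪŋbʊv/.
Syllabifying with onset maximization leaves /v/ stranded (no codas are permitted; onsets may contain at most 2 consonants).
Each unlicensed consonant becomes the onset of a new syllable: /v/ → /vi/.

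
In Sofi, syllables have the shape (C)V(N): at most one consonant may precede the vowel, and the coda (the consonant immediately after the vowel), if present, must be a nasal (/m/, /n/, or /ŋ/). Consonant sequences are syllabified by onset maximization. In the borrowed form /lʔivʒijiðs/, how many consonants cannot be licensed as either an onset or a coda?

4

Under (C)V(N), the unsyllabifiable consonants are /l/, /v/, /ð/, /s/ (only a nasal (/m/, /n/, or /ŋ/) is licensed in coda position; onsets are limited to one consonant).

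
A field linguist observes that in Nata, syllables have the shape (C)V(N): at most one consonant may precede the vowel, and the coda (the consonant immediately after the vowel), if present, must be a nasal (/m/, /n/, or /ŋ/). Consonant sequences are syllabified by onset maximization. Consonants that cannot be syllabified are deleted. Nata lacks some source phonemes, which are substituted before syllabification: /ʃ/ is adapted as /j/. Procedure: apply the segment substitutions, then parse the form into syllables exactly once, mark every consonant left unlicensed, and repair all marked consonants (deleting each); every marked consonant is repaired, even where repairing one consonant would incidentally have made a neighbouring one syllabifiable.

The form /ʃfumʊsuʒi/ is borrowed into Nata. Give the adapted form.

fumʊsuʒi

Substitution: /ʃ/ → /j/, giving /jfumʊsuʒi/.
The consonants /j/ cannot be parsed into a legal (C)V(N) syllable (only a nasal (/m/, /n/, or /ŋ/) is licensed in coda position; onsets are limited to one consonant).
Each unlicensed consonant is deleted: /j/.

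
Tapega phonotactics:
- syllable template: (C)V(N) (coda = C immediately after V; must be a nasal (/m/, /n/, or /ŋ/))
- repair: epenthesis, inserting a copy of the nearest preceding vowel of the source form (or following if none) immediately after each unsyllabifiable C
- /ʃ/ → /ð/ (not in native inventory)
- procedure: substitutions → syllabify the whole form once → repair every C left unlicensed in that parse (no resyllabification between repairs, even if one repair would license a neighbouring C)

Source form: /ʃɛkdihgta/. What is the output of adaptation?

ðɛkɛdihigita

Substitution: /ʃ/ → /ð/, giving /ðɛkdihgta/.
The consonants /k/, /h/, /g/ cannot be parsed into a legal (C)V(N) syllable (only a nasal (/m/, /n/, or /ŋ/) is licensed in coda position; onsets are limited to one consonant).
Inserting the epenthetic vowel yields /k/ → /kɛ/, /h/ → /hi/, /g/ → /gi/.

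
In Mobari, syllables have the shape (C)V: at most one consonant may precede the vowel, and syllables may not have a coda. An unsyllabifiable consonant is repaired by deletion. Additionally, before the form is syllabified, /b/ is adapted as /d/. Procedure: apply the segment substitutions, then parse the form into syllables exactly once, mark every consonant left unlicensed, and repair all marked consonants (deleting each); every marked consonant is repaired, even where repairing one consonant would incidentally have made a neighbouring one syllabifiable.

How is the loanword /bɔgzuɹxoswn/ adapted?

dɔzuxo

Substitution: /b/ → /d/, giving /dɔgzuɹxoswn/.
Under (C)V, the unsyllabifiable consonants are /g/, /ɹ/, /s/, /w/, /n/ (no codas are permitted; onsets are limited to one consonant).
Deleting the stranded consonants removes /g/, /ɹ/, /s/, /w/, /n/.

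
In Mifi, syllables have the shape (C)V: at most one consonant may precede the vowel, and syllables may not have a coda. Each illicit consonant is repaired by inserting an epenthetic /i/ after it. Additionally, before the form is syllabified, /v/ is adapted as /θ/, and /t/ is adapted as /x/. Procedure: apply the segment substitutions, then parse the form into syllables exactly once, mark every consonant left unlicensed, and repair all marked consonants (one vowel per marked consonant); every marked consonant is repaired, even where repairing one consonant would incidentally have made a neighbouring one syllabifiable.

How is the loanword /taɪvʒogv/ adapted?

xaɪθiʒogiθi

Substitution: /t/ → /x/, /v/ → /θ/, giving /xaɪθʒogθ/.
The consonants /θ/, /g/, /θ/ cannot be parsed into a legal (C)V syllable (no codas are permitted; onsets are limited to one consonant).
Each unlicensed consonant becomes the onset of a new syllable: /θ/ → /θi/, /g/ → /gi/, /θ/ → /θi/.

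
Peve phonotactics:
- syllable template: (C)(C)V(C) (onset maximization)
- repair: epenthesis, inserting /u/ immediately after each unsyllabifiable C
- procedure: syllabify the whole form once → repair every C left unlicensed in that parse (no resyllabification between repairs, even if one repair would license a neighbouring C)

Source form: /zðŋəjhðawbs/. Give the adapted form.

zuðŋəjhðawbusu

Syllabifying with onset maximization leaves /z/, /b/, /s/ stranded (at most one coda consonant is licensed; onsets may contain at most 2 consonants).
Each unlicensed consonant becomes the onset of a new syllable: /z/ → /zu/, /b/ → /bu/, /s/ → /su/.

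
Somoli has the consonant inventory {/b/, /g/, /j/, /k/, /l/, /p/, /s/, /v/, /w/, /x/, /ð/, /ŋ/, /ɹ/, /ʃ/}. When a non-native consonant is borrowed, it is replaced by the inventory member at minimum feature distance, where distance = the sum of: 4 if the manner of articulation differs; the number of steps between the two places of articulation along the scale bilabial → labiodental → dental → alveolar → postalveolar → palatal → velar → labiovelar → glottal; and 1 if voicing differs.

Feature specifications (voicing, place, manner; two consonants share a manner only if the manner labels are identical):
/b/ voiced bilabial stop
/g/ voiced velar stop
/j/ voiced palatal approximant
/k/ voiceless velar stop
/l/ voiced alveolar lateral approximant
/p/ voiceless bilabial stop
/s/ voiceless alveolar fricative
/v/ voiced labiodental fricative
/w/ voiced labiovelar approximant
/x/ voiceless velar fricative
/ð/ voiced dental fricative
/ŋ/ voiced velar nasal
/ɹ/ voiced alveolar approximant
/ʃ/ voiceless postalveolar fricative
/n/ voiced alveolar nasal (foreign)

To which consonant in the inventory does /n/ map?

/ŋ/ is closest: same manner (nasal), place distance 3 (alveolar→velar), same voicing; total 3. Next closest is /l/ at distance 4.

ŋ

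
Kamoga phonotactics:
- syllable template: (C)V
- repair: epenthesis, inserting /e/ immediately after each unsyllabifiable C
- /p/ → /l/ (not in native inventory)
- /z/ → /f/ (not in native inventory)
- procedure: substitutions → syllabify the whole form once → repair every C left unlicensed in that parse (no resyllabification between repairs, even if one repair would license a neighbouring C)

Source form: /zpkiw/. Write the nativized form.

felekiwe

Substitution: /z/ → /f/, /p/ → /l/, giving /flkiw/.
Syllabifying with onset maximization leaves /f/, /l/, /w/ stranded (no codas are permitted; onsets are limited to one consonant).
Each unlicensed consonant becomes the onset of a new syllable: /f/ → /fe/, /l/ → /le/, /w/ → /we/.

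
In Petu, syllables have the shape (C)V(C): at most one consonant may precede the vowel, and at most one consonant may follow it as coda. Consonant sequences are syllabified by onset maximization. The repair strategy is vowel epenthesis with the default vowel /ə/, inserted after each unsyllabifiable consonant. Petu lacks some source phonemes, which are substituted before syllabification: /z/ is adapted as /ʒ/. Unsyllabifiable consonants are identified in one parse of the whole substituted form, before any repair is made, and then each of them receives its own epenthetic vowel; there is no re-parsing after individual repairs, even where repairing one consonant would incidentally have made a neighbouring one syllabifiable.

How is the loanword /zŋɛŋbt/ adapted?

Substitution: /z/ → /ʒ/, giving /ʒŋɛŋbt/.
Under (C)V(C), the unsyllabifiable consonants are /ʒ/, /b/, /t/ (at most one coda consonant is licensed; onsets are limited to one consonant).
Each unlicensed consonant becomes the onset of a new syllable: /ʒ/ → /ʒə/, /b/ → /bə/, /t/ → /tə/.

ʒəŋɛŋbətə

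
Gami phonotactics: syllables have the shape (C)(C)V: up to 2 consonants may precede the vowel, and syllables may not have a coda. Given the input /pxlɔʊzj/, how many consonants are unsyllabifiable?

3

The consonants /p/, /z/, /j/ cannot be parsed into a legal (C)(C)V syllable (no codas are permitted; onsets may contain at most 2 consonants).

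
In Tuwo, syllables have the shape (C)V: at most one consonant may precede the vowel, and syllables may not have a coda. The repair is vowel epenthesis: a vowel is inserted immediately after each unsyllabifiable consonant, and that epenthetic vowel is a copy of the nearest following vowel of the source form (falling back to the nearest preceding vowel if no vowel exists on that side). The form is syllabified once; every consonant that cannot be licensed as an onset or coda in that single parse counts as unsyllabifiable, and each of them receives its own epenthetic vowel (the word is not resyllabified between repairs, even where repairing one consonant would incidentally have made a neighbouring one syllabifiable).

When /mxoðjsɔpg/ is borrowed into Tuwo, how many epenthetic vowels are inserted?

The unsyllabifiable consonants are /m/, /ð/, /j/, /p/, /g/; each receives one epenthetic vowel.

5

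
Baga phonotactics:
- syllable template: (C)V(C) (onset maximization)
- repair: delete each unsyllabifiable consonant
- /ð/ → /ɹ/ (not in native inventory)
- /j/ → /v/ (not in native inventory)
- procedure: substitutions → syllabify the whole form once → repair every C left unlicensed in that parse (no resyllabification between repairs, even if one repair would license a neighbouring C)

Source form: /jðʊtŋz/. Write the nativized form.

Substitution: /j/ → /v/, /ð/ → /ɹ/, giving /vɹʊtŋz/.
The consonants /v/, /ŋ/, /z/ cannot be parsed into a legal (C)V(C) syllable (at most one coda consonant is licensed; onsets are limited to one consonant).
Each unlicensed consonant is deleted: /v/, /ŋ/, /z/.

ɹʊt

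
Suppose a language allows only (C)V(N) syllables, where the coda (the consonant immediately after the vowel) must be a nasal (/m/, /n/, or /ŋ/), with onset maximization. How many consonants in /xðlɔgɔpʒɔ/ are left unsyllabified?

The consonants /x/, /ð/, /p/ cannot be parsed into a legal (C)V(N) syllable (only a nasal (/m/, /n/, or /ŋ/) is licensed in coda position; onsets are limited to one consonant).

3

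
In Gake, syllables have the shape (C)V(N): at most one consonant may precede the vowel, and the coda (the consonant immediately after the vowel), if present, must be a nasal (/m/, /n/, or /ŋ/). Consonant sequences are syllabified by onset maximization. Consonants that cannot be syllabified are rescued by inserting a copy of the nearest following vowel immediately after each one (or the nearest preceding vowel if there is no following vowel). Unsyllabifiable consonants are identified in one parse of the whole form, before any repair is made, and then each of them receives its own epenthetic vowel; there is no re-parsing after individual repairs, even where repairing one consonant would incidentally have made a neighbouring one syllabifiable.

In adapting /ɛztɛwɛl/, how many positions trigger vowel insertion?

2

The unsyllabifiable consonants are /z/, /l/; each receives one epenthetic vowel.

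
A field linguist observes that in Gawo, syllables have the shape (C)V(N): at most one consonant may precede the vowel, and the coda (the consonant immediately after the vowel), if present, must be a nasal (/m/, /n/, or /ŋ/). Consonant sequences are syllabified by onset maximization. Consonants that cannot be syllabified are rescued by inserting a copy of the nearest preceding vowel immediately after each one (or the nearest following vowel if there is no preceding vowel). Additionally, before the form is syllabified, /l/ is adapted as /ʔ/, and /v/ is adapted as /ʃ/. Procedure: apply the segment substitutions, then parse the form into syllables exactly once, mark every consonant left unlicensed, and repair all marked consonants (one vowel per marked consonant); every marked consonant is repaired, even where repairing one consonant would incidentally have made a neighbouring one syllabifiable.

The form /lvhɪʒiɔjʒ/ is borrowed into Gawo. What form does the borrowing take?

Substitution: /l/ → /ʔ/, /v/ → /ʃ/, giving /ʔʃhɪʒiɔjʒ/.
Syllabifying with onset maximization leaves /ʔ/, /ʃ/, /j/, /ʒ/ stranded (only a nasal (/m/, /n/, or /ŋ/) is licensed in coda position; onsets are limited to one consonant).
Each unlicensed consonant becomes the onset of a new syllable: /ʔ/ → /ʔɪ/, /ʃ/ → /ʃɪ/, /j/ → /jɔ/, /ʒ/ → /ʒɔ/.

ʔɪʃɪhɪʒiɔjɔʒɔ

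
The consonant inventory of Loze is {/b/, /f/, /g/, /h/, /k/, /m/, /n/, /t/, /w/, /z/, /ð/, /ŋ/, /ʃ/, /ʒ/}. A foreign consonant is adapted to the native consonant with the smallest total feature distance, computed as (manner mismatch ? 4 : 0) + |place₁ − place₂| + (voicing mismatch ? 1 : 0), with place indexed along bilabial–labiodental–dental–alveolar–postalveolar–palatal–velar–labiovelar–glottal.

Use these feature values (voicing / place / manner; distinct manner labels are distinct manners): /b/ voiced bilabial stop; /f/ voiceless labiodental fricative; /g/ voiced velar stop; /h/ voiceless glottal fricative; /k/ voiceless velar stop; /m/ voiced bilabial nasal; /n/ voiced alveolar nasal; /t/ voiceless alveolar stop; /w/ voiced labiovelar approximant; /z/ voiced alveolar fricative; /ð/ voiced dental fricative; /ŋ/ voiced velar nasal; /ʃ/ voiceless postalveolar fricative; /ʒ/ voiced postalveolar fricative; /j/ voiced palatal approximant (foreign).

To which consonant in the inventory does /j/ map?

/w/ is closest: same manner (approximant), place distance 2 (palatal→labiovelar), same voicing; total 2. Next closest is /g/ at distance 5.

w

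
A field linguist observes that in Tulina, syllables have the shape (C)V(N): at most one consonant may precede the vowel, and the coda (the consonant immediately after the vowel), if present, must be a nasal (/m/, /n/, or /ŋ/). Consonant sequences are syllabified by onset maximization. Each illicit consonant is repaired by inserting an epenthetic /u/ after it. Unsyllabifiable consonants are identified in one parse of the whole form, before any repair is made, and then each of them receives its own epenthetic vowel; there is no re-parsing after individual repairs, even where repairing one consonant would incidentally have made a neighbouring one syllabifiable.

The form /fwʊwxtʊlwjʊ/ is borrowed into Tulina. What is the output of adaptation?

fuwʊwuxutʊluwujʊ

The consonants /f/, /w/, /x/, /l/, /w/ cannot be parsed into a legal (C)V(N) syllable (only a nasal (/m/, /n/, or /ŋ/) is licensed in coda position; onsets are limited to one consonant).
Inserting the epenthetic vowel yields /f/ → /fu/, /w/ → /wu/, /x/ → /xu/, /l/ → /lu/, /w/ → /wu/.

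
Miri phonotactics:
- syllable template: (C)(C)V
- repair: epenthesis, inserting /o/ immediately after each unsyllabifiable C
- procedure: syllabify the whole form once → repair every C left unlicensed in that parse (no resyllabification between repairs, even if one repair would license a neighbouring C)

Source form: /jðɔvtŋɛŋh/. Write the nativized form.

Under (C)(C)V, the unsyllabifiable consonants are /v/, /ŋ/, /h/ (no codas are permitted; onsets may contain at most 2 consonants).
Epenthesis after each stranded consonant: /v/ → /vo/, /ŋ/ → /ŋo/, /h/ → /ho/.

jðɔvotŋɛŋoho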